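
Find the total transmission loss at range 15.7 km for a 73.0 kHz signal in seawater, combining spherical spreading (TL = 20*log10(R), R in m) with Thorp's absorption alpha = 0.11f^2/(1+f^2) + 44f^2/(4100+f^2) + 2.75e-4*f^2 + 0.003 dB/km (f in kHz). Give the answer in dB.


Step 1 (Thorp): alpha = 0.11*5329.0/(1+5329.0) + 44*5329.0/(4100+5329.0) + 2.75e-4*5329.0 + 0.003 = 26.446 dB/km
Step 2: TL_spread = 20*log10(15700) = 83.92 dB
Step 3: TL_abs = alpha*R = 26.446 * 15.7 = 415.2 dB
Step 4: TL_total = 83.92 + 415.2 = 499.12

499.12 dB


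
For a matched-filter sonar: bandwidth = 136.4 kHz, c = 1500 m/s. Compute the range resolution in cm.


0.55 cm


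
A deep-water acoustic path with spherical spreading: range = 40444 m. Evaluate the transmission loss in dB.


TL = 20*log10(40444) = 92.14

92.14 dB


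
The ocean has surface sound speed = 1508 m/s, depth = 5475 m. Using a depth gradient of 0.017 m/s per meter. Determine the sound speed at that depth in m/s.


c = 1508 + 0.017 * 5475 = 1601.075

1601.075 m/s


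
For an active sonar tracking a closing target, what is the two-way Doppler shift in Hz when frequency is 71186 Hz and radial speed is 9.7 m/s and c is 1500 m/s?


920.67 Hz


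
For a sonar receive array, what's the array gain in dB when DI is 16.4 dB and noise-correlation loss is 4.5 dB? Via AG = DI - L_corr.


11.9 dB


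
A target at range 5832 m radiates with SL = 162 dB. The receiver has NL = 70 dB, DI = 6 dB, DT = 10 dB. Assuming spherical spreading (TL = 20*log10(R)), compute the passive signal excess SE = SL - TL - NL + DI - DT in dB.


Step 1: TL = 20*log10(5832) = 75.32 dB
Step 2: SE = 162 - 75.32 - 70 + 6 - 10 = 12.68

12.68 dB


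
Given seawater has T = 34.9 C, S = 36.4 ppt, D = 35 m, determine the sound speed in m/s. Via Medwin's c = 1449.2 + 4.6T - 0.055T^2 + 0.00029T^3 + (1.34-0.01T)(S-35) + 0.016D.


c = 1449.2 + 4.6*34.9 - 0.055*34.9^2 + 0.00029*34.9^3 + (1.34 - 0.01*34.9)*(36.4 - 35) + 0.016*35 = 1557.02

1557.02 m/s


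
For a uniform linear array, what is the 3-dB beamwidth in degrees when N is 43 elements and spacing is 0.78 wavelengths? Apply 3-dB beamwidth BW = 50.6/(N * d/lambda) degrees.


BW = 50.6 / (43 * 0.78) = 50.6 / 33.54 = 1.51

1.51 deg


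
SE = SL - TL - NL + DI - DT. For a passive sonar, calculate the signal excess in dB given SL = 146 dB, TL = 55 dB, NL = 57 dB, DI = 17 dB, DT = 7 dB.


SE = SL - TL - NL + DI - DT = 146 - 55 - 57 + 17 - 7 = 44

44 dB


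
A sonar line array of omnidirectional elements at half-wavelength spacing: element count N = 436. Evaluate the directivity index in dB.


DI = 10*log10(436) = 26.39

26.39 dB


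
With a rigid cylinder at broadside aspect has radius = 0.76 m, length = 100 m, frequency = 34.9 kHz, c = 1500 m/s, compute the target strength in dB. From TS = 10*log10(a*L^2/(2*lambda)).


lambda = 1500/34900 = 0.04298 m
TS = 10*log10(0.76*100^2/(2*0.04298)) = 49.47

49.47 dB


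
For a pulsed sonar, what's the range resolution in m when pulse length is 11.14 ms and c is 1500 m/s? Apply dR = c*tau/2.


dR = c*tau/2 = 1500 * 11.14e-3 / 2 = 8.355

8.355 m


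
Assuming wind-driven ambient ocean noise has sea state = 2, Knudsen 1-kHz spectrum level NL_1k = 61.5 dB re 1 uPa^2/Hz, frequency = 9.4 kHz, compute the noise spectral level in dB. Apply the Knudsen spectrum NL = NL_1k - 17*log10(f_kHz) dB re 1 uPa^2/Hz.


44.96 dB


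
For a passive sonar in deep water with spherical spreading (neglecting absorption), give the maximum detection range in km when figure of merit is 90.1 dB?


At max range FOM = TL, so 20*log10(R) = 90.1
R = 10^(90.1/20) = 31988.95 m = 31.99 km

31.99 km


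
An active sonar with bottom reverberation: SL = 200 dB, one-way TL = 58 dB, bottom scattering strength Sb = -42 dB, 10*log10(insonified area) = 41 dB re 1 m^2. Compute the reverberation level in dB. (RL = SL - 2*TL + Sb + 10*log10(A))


RL = SL - 2*TL + Sb + 10*log10(A) = 200 - 2*58 + (-42) + 41 = 83

83 dB


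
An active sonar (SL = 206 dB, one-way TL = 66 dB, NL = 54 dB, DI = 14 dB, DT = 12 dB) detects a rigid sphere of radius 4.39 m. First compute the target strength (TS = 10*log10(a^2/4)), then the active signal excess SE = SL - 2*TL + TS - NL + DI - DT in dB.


Step 1: TS = 10*log10(4.39^2/4) = 6.83 dB
Step 2: SE = SL - 2*TL + TS - NL + DI - DT = 206 - 2*66 + (6.83) - 54 + 14 - 12 = 28.83

28.83 dB


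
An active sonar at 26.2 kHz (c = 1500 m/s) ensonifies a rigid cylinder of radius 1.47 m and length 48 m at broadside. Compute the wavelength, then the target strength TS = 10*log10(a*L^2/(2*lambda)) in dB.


Step 1: lambda = c/f = 1500/26200 = 0.05725 m
Step 2: TS = 10*log10(a*L^2/(2*lambda)) = 10*log10(1.47*48^2/(2*0.05725)) = 44.71

44.71 dB


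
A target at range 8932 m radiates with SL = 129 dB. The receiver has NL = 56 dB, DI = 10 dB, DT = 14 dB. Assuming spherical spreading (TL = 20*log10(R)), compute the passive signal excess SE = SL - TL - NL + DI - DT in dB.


-10.02 dB


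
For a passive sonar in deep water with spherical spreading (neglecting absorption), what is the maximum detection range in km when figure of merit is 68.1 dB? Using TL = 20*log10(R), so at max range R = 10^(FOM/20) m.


2.54 km


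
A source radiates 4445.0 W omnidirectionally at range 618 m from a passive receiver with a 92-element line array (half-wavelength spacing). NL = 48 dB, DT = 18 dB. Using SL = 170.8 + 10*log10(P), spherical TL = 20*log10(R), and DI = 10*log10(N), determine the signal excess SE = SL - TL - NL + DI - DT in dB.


Step 1: SL = 170.8 + 10*log10(4445.0) = 207.28 dB
Step 2: TL = 20*log10(618) = 55.82 dB
Step 3: DI = 10*log10(92) = 19.64 dB
Step 4: SE = SL - TL - NL + DI - DT = 207.28 - 55.82 - 48 + 19.64 - 18 = 105.1

105.1 dB


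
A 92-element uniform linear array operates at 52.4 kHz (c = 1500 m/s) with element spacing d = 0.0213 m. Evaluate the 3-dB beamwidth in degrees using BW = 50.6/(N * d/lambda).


0.74 deg


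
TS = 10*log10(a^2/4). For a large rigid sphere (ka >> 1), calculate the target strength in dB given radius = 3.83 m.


5.64 dB


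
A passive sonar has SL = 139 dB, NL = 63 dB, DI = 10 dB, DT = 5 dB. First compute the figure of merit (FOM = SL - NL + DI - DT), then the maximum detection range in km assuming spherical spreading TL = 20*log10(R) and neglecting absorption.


Step 1: FOM = SL - NL + DI - DT = 139 - 63 + 10 - 5 = 81 dB
Step 2: at max range FOM = TL = 20*log10(R), so R = 10^(81/20) = 11220.18 m = 11.22 km

11.22 km


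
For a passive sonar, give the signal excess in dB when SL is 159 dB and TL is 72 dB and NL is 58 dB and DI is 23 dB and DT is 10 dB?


42 dB


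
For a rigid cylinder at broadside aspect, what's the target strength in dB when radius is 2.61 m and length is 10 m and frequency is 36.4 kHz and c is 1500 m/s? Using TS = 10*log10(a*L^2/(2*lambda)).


35.01 dB


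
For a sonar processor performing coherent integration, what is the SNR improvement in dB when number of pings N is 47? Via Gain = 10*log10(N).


Gain = 10*log10(47) = 16.72

16.72 dB


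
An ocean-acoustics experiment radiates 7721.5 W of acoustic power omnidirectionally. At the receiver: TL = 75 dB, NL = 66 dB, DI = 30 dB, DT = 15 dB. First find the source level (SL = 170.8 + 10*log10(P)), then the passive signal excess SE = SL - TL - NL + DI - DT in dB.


Step 1: SL = 170.8 + 10*log10(7721.5) = 209.68 dB
Step 2: SE = SL - TL - NL + DI - DT = 209.68 - 75 - 66 + 30 - 15 = 83.68

83.68 dB


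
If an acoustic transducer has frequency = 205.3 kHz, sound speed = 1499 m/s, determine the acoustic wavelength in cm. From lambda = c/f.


0.73 cm


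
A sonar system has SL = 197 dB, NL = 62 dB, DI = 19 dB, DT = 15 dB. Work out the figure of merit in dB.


139 dB


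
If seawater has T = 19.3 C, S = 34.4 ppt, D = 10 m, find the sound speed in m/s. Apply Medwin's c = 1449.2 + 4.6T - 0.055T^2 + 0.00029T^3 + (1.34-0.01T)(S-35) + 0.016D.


c = 1449.2 + 4.6*19.3 - 0.055*19.3^2 + 0.00029*19.3^3 + (1.34 - 0.01*19.3)*(34.4 - 35) + 0.016*10 = 1519.05

1519.05 m/s


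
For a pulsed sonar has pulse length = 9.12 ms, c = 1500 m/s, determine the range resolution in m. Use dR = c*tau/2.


dR = c*tau/2 = 1500 * 9.12e-3 / 2 = 6.84

6.84 m


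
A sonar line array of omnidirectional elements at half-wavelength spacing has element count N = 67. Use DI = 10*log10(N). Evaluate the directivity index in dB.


18.26 dB


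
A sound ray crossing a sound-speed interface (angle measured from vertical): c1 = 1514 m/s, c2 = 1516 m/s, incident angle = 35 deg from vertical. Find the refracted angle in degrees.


sin(theta2) = (c2/c1)*sin(theta1) = (1516/1514)*sin(35 deg) = 0.57433
theta2 = arcsin(0.57433) = 35.05

35.05 deg


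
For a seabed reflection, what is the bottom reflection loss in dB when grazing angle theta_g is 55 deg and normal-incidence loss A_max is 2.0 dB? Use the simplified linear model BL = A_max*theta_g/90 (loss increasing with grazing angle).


BL = A_max * theta_g / 90 = 2.0 * 55 / 90 = 1.22

1.22 dB


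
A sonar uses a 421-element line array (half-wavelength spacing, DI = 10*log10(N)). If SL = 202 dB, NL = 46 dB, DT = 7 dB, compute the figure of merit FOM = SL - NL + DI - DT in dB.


Step 1: DI = 10*log10(421) = 26.24 dB
Step 2: FOM = SL - NL + DI - DT = 202 - 46 + 26.24 - 7 = 175.24

175.24 dB


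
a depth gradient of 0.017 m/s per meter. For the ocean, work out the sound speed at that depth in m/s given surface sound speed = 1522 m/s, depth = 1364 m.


c = 1522 + 0.017 * 1364 = 1545.188

1545.188 m/s


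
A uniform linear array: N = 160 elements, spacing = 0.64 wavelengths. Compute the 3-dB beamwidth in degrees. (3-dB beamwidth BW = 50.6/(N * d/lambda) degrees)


BW = 50.6 / (160 * 0.64) = 50.6 / 102.4 = 0.49

0.49 deg


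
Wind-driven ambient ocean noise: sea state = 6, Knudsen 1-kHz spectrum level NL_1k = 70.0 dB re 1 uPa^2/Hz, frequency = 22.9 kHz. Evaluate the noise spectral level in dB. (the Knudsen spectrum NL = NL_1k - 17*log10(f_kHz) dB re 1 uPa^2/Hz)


46.88 dB


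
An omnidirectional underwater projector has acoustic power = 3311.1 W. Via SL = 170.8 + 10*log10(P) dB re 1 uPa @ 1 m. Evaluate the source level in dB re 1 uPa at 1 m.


206.0 dB


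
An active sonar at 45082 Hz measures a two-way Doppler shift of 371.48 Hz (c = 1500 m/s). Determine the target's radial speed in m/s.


6.18 m/s


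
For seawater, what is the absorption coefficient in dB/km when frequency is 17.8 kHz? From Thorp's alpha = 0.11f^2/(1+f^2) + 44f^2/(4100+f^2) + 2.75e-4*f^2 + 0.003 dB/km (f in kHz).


f^2 = 316.84
alpha = 0.11*316.84/(1+316.84) + 44*316.84/(4100+316.84) + 2.75e-4*316.84 + 0.003 = 3.356

3.356 dB/km


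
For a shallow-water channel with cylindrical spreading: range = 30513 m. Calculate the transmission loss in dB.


44.84 dB


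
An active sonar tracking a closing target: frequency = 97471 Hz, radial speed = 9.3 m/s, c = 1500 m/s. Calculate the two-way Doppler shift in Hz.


fd = 2*f*v/c = 2 * 97471 * 9.3 / 1500 = 1208.64

1208.64 Hz


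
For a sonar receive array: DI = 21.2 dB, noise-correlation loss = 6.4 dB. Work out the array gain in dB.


14.8 dB


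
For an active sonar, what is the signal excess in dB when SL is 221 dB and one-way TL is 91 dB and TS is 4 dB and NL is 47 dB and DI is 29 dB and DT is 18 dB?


SE = SL - 2*TL + TS - NL + DI - DT = 221 - 2*91 + (4) - 47 + 29 - 18 = 7

7 dB


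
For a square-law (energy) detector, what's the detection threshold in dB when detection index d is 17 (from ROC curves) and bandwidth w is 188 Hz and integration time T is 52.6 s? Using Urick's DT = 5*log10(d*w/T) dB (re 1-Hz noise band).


DT = 5*log10(d*w/T) = 5*log10(17 * 188 / 52.6) = 5*log10(60.76) = 8.92

8.92 dB


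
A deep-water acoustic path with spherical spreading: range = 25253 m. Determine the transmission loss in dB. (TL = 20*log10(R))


TL = 20*log10(25253) = 88.05

88.05 dB


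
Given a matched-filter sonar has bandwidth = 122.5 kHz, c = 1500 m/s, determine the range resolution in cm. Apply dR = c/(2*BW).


dR = c/(2*BW) = 1500 / (2 * 122.5e3) = 0.0061 m = 0.61 cm

0.61 cm


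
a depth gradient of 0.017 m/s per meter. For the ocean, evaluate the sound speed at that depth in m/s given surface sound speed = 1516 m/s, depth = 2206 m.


c = 1516 + 0.017 * 2206 = 1553.502

1553.502 m/s


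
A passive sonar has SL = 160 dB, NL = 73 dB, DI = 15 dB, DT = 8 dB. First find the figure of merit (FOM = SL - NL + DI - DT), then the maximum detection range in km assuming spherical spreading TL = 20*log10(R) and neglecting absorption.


Step 1: FOM = SL - NL + DI - DT = 160 - 73 + 15 - 8 = 94 dB
Step 2: at max range FOM = TL = 20*log10(R), so R = 10^(94/20) = 50118.72 m = 50.12 km

50.12 km


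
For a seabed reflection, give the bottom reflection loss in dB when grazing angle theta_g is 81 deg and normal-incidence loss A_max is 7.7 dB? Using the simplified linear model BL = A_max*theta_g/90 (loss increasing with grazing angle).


BL = A_max * theta_g / 90 = 7.7 * 81 / 90 = 6.93

6.93 dB


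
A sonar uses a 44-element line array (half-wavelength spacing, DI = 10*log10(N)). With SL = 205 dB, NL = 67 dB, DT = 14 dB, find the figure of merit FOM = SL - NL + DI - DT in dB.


Step 1: DI = 10*log10(44) = 16.43 dB
Step 2: FOM = SL - NL + DI - DT = 205 - 67 + 16.43 - 14 = 140.43

140.43 dB


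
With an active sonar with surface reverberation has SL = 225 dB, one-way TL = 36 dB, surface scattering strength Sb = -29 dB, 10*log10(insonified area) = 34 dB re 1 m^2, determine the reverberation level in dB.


RL = SL - 2*TL + Sb + 10*log10(A) = 225 - 2*36 + (-29) + 34 = 158

158 dB


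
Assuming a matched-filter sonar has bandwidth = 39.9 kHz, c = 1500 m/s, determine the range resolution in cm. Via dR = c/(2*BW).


1.88 cm


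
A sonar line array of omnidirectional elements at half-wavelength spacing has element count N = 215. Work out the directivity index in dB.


23.32 dB


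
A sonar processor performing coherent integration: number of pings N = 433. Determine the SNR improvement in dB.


26.36 dB


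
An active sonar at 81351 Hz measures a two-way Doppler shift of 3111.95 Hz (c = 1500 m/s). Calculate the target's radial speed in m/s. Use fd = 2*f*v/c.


28.69 m/s


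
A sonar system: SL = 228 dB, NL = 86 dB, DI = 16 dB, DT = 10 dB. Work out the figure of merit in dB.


148 dB


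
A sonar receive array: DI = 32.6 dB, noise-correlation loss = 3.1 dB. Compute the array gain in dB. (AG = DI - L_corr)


AG = DI - L_corr = 32.6 - 3.1 = 29.5

29.5 dB


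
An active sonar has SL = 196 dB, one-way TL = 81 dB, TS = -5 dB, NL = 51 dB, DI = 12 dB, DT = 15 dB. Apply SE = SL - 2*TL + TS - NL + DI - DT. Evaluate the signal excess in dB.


SE = SL - 2*TL + TS - NL + DI - DT = 196 - 2*81 + (-5) - 51 + 12 - 15 = -25

-25 dB


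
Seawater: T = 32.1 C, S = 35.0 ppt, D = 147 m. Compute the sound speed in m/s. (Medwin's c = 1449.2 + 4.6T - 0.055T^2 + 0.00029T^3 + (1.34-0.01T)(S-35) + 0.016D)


c = 1449.2 + 4.6*32.1 - 0.055*32.1^2 + 0.00029*32.1^3 + (1.34 - 0.01*32.1)*(35.0 - 35) + 0.016*147 = 1552.13

1552.13 m/s


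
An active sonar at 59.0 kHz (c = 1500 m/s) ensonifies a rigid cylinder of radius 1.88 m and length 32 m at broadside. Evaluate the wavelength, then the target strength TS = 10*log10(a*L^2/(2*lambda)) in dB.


Step 1: lambda = c/f = 1500/59000 = 0.02542 m
Step 2: TS = 10*log10(a*L^2/(2*lambda)) = 10*log10(1.88*32^2/(2*0.02542)) = 45.78

45.78 dB


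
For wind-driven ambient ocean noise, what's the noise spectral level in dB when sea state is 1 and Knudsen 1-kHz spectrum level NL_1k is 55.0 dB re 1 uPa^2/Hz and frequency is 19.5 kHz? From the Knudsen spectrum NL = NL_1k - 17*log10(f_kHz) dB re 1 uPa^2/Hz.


NL = NL_1k - 17*log10(f_kHz) = 55.0 - 17*log10(19.5) = 55.0 - (21.93) = 33.07

33.07 dB


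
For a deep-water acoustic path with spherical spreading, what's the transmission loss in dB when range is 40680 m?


TL = 20*log10(40680) = 92.19

92.19 dB


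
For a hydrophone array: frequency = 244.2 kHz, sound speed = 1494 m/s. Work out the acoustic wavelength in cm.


lambda = c/f = 1494 / 244200 = 0.0061 m = 0.61 cm

0.61 cm


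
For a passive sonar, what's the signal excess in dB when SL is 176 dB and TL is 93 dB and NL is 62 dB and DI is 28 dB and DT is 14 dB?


SE = SL - TL - NL + DI - DT = 176 - 93 - 62 + 28 - 14 = 35

35 dB


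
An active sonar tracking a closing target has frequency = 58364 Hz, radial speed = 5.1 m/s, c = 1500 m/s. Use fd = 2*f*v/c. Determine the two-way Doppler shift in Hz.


fd = 2*f*v/c = 2 * 58364 * 5.1 / 1500 = 396.88

396.88 Hz


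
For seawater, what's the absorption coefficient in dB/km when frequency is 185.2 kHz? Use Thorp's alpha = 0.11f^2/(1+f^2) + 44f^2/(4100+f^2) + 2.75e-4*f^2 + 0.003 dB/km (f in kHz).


48.847 dB/km


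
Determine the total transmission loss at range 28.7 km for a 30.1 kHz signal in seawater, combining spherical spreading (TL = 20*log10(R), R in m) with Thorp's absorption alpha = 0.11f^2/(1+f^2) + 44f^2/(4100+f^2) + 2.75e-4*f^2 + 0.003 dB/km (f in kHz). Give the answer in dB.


Step 1 (Thorp): alpha = 0.11*906.01/(1+906.01) + 44*906.01/(4100+906.01) + 2.75e-4*906.01 + 0.003 = 8.3253 dB/km
Step 2: TL_spread = 20*log10(28700) = 89.16 dB
Step 3: TL_abs = alpha*R = 8.3253 * 28.7 = 238.94 dB
Step 4: TL_total = 89.16 + 238.94 = 328.1

328.1 dB


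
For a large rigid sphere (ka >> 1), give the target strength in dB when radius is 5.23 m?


TS = 10*log10(5.23^2 / 4) = 10*log10(6.838225) = 8.35

8.35 dB


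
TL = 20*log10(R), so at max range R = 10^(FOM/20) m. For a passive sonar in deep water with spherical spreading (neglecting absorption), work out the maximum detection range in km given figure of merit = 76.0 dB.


At max range FOM = TL, so 20*log10(R) = 76.0
R = 10^(76.0/20) = 6309.57 m = 6.31 km

6.31 km


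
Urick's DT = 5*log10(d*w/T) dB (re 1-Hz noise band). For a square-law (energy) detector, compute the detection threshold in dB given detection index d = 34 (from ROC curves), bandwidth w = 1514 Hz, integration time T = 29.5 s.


DT = 5*log10(d*w/T) = 5*log10(34 * 1514 / 29.5) = 5*log10(1744.95) = 16.21

16.21 dB


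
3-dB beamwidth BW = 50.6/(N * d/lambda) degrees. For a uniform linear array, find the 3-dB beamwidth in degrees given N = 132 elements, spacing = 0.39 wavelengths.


BW = 50.6 / (132 * 0.39) = 50.6 / 51.48 = 0.98

0.98 deg


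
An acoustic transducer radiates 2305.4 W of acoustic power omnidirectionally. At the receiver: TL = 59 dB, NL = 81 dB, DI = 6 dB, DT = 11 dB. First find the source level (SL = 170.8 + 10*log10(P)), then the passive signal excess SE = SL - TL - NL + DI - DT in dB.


Step 1: SL = 170.8 + 10*log10(2305.4) = 204.43 dB
Step 2: SE = SL - TL - NL + DI - DT = 204.43 - 59 - 81 + 6 - 11 = 59.43

59.43 dB


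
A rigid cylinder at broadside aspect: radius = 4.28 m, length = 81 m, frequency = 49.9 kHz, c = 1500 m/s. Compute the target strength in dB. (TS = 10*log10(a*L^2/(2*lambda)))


lambda = 1500/49900 = 0.03006 m
TS = 10*log10(4.28*81^2/(2*0.03006)) = 56.69

56.69 dB


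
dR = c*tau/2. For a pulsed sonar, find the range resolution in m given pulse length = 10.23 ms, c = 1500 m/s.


dR = c*tau/2 = 1500 * 10.23e-3 / 2 = 7.6725

7.6725 m


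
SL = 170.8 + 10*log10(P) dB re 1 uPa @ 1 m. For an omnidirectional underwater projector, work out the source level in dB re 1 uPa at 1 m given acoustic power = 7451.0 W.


SL = 170.8 + 10*log10(7451.0) = 170.8 + 38.72 = 209.52

209.52 dB


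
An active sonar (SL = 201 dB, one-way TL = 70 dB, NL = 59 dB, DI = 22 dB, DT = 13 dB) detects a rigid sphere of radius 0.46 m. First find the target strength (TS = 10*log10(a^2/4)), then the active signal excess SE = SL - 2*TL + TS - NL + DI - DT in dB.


Step 1: TS = 10*log10(0.46^2/4) = -12.77 dB
Step 2: SE = SL - 2*TL + TS - NL + DI - DT = 201 - 2*70 + (-12.77) - 59 + 22 - 13 = -1.77

-1.77 dB


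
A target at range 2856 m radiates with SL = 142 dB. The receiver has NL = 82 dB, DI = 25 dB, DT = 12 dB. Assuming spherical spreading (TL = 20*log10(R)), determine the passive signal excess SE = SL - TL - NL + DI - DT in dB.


Step 1: TL = 20*log10(2856) = 69.12 dB
Step 2: SE = 142 - 69.12 - 82 + 25 - 12 = 3.88

3.88 dB


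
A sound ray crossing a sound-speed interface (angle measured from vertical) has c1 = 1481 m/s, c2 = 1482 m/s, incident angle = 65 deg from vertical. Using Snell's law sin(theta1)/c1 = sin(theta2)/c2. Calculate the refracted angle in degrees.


sin(theta2) = (c2/c1)*sin(theta1) = (1482/1481)*sin(65 deg) = 0.90692
theta2 = arcsin(0.90692) = 65.08

65.08 deg


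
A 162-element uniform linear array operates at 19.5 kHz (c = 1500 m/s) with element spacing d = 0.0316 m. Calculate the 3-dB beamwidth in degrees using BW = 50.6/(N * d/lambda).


Step 1: lambda = 1500/19500 = 0.07692 m
Step 2: d/lambda = 0.0316/0.07692 = 0.4108
Step 3: BW = 50.6/(N * d/lambda) = 50.6/(162 * 0.4108) = 0.76

0.76 deg


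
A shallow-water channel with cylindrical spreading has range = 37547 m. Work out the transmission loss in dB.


TL = 10*log10(37547) = 45.75

45.75 dB


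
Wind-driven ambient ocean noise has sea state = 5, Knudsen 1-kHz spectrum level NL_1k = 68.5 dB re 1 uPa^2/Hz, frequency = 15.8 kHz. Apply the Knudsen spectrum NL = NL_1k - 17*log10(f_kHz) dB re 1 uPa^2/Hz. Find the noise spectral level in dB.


48.12 dB


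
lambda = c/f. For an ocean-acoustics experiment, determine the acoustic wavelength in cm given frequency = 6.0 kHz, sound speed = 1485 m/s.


lambda = c/f = 1485 / 6000 = 0.2475 m = 24.75 cm

24.75 cm


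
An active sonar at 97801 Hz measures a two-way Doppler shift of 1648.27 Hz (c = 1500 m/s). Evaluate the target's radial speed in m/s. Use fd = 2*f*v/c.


From fd = 2*f*v/c, v = c*fd/(2*f) = 1500 * 1648.27 / (2*97801) = 12.64

12.64 m/s


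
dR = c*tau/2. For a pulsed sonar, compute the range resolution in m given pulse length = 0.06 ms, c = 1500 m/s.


dR = c*tau/2 = 1500 * 0.06e-3 / 2 = 0.045

0.045 m


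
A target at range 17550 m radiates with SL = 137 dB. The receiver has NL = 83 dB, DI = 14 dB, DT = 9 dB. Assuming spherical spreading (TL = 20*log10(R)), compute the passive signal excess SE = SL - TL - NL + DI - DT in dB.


-25.89 dB


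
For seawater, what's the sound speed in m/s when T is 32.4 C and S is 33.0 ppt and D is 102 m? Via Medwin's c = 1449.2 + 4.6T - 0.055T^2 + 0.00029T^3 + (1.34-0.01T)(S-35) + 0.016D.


1549.97 m/s


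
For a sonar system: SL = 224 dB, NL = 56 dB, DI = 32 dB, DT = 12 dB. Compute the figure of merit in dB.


188 dB


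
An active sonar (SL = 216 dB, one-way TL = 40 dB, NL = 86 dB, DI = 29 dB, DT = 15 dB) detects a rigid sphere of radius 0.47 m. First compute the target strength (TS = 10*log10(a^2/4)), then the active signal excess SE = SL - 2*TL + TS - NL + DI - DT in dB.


Step 1: TS = 10*log10(0.47^2/4) = -12.58 dB
Step 2: SE = SL - 2*TL + TS - NL + DI - DT = 216 - 2*40 + (-12.58) - 86 + 29 - 15 = 51.42

51.42 dB


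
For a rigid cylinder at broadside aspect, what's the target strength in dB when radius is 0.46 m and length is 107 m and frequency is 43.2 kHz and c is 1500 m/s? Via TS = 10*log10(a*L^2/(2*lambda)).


lambda = 1500/43200 = 0.03472 m
TS = 10*log10(0.46*107^2/(2*0.03472)) = 48.8

48.8 dB


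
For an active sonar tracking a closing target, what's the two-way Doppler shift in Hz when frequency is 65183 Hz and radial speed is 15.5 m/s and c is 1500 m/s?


fd = 2*f*v/c = 2 * 65183 * 15.5 / 1500 = 1347.12

1347.12 Hz


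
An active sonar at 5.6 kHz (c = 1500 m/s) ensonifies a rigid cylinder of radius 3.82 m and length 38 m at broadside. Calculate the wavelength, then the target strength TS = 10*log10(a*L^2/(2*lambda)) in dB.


Step 1: lambda = c/f = 1500/5600 = 0.26786 m
Step 2: TS = 10*log10(a*L^2/(2*lambda)) = 10*log10(3.82*38^2/(2*0.26786)) = 40.13

40.13 dB


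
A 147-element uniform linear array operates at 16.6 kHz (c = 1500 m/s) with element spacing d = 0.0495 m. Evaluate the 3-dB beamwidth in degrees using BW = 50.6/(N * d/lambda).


Step 1: lambda = 1500/16600 = 0.09036 m
Step 2: d/lambda = 0.0495/0.09036 = 0.5478
Step 3: BW = 50.6/(N * d/lambda) = 50.6/(147 * 0.5478) = 0.63

0.63 deg


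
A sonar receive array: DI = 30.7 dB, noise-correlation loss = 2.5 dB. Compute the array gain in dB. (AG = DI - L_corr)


28.2 dB


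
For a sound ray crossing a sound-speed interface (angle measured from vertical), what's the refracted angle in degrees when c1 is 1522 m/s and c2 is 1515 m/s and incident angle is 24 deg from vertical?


23.88 deg


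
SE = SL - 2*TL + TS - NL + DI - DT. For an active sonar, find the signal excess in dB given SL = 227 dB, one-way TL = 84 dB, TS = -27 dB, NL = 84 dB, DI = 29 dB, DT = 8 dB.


SE = SL - 2*TL + TS - NL + DI - DT = 227 - 2*84 + (-27) - 84 + 29 - 8 = -31

-31 dB


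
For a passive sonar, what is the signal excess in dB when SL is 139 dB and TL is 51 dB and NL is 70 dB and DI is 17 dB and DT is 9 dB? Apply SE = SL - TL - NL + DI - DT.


26 dB


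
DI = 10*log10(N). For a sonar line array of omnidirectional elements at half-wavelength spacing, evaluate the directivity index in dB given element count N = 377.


DI = 10*log10(377) = 25.76

25.76 dB


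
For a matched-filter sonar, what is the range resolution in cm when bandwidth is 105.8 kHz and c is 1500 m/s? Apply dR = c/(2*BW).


dR = c/(2*BW) = 1500 / (2 * 105.8e3) = 0.0071 m = 0.71 cm

0.71 cm


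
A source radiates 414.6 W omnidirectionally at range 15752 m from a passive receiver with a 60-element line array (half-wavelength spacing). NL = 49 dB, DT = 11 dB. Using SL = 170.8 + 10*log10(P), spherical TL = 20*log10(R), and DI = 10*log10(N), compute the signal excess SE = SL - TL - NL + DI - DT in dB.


Step 1: SL = 170.8 + 10*log10(414.6) = 196.98 dB
Step 2: TL = 20*log10(15752) = 83.95 dB
Step 3: DI = 10*log10(60) = 17.78 dB
Step 4: SE = SL - TL - NL + DI - DT = 196.98 - 83.95 - 49 + 17.78 - 11 = 70.81

70.81 dB


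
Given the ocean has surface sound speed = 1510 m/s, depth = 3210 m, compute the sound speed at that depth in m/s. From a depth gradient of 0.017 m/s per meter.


1564.57 m/s


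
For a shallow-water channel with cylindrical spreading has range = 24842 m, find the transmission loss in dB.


TL = 10*log10(24842) = 43.95

43.95 dB


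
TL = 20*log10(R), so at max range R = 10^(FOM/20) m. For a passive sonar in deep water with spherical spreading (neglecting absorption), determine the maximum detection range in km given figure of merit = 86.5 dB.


21.13 km


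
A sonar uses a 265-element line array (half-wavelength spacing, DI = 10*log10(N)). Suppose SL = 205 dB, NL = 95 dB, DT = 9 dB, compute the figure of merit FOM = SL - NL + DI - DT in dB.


Step 1: DI = 10*log10(265) = 24.23 dB
Step 2: FOM = SL - NL + DI - DT = 205 - 95 + 24.23 - 9 = 125.23

125.23 dB


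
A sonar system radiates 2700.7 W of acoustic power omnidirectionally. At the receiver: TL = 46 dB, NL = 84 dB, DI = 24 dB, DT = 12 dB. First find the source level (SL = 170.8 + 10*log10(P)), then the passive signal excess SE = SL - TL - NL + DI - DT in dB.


Step 1: SL = 170.8 + 10*log10(2700.7) = 205.11 dB
Step 2: SE = SL - TL - NL + DI - DT = 205.11 - 46 - 84 + 24 - 12 = 87.11

87.11 dB


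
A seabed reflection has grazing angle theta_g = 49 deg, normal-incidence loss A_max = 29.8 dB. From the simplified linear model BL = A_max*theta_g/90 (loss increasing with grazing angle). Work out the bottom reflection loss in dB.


BL = A_max * theta_g / 90 = 29.8 * 49 / 90 = 16.22

16.22 dB


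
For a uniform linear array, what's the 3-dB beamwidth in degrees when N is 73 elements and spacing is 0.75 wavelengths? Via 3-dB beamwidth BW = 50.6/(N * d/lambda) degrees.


0.92 deg


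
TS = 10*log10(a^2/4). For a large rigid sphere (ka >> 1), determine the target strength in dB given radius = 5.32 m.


8.5 dB


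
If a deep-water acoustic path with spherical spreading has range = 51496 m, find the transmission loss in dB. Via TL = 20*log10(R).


TL = 20*log10(51496) = 94.24

94.24 dB


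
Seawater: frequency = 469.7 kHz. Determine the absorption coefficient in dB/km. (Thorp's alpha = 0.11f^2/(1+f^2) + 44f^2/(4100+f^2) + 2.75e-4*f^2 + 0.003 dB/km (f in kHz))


f^2 = 220618.09
alpha = 0.11*220618.09/(1+220618.09) + 44*220618.09/(4100+220618.09) + 2.75e-4*220618.09 + 0.003 = 103.98

103.98 dB/km


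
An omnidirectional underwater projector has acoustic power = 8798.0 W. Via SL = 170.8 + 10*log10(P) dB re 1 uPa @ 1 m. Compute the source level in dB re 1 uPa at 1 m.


SL = 170.8 + 10*log10(8798.0) = 170.8 + 39.44 = 210.24

210.24 dB


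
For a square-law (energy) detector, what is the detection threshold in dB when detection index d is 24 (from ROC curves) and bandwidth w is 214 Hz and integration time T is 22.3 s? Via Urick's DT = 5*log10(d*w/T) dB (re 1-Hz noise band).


11.81 dB


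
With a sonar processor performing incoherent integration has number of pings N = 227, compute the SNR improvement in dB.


Gain = 5*log10(227) = 11.78

11.78 dB


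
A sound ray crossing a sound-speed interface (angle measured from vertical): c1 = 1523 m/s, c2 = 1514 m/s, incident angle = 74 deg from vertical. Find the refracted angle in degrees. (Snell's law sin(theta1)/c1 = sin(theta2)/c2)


sin(theta2) = (c2/c1)*sin(theta1) = (1514/1523)*sin(74 deg) = 0.95558
theta2 = arcsin(0.95558) = 72.86

72.86 deg


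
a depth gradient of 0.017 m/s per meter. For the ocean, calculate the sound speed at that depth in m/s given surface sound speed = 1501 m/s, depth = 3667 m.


c = 1501 + 0.017 * 3667 = 1563.339

1563.339 m/s


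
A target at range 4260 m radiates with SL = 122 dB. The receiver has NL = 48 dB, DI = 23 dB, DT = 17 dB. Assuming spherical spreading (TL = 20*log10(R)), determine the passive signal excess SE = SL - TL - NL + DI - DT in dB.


Step 1: TL = 20*log10(4260) = 72.59 dB
Step 2: SE = 122 - 72.59 - 48 + 23 - 17 = 7.41

7.41 dB


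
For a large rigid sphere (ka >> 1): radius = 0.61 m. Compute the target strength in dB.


-10.31 dB


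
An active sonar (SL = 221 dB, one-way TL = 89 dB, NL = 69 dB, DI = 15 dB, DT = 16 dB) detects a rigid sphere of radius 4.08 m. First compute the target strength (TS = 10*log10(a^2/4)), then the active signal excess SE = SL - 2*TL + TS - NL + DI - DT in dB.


Step 1: TS = 10*log10(4.08^2/4) = 6.19 dB
Step 2: SE = SL - 2*TL + TS - NL + DI - DT = 221 - 2*89 + (6.19) - 69 + 15 - 16 = -20.81

-20.81 dB


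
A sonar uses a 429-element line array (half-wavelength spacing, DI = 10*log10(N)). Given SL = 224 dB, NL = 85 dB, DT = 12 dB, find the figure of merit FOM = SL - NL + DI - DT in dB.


Step 1: DI = 10*log10(429) = 26.32 dB
Step 2: FOM = SL - NL + DI - DT = 224 - 85 + 26.32 - 12 = 153.32

153.32 dB


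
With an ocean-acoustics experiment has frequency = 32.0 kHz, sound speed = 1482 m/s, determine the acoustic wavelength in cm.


lambda = c/f = 1482 / 32000 = 0.0463 m = 4.63 cm

4.63 cm


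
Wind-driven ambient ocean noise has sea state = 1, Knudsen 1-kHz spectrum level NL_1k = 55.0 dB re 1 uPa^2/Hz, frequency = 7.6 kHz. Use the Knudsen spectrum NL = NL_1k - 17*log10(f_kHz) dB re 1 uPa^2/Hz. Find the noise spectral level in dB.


NL = NL_1k - 17*log10(f_kHz) = 55.0 - 17*log10(7.6) = 55.0 - (14.97) = 40.03

40.03 dB


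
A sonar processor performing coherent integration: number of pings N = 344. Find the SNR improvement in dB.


Gain = 10*log10(344) = 25.37

25.37 dB


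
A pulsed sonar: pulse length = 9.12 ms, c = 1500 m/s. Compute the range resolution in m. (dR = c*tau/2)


dR = c*tau/2 = 1500 * 9.12e-3 / 2 = 6.84

6.84 m


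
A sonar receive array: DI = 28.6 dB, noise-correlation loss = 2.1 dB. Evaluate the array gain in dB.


AG = DI - L_corr = 28.6 - 2.1 = 26.5

26.5 dB


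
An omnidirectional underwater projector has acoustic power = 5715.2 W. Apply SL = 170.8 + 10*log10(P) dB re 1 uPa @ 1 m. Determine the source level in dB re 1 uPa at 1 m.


SL = 170.8 + 10*log10(5715.2) = 170.8 + 37.57 = 208.37

208.37 dB


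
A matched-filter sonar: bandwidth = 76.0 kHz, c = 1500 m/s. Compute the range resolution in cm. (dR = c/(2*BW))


dR = c/(2*BW) = 1500 / (2 * 76.0e3) = 0.0099 m = 0.99 cm

0.99 cm


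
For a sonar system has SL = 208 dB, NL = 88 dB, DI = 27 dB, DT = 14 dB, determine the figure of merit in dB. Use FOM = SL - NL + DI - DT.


FOM = SL - NL + DI - DT = 208 - 88 + 27 - 14 = 133

133 dB


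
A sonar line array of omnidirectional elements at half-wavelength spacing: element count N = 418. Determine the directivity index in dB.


DI = 10*log10(418) = 26.21

26.21 dB


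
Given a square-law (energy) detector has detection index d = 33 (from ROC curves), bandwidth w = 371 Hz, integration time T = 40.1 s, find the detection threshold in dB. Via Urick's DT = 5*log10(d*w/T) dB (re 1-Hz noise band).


12.42 dB


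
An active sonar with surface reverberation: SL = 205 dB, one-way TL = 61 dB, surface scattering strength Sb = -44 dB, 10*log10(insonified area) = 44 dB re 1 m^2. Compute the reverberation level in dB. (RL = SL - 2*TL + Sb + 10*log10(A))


RL = SL - 2*TL + Sb + 10*log10(A) = 205 - 2*61 + (-44) + 44 = 83

83 dB


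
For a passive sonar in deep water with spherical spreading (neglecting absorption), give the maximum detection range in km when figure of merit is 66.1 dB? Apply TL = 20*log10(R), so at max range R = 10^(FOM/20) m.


At max range FOM = TL, so 20*log10(R) = 66.1
R = 10^(66.1/20) = 2018.37 m = 2.02 km

2.02 km


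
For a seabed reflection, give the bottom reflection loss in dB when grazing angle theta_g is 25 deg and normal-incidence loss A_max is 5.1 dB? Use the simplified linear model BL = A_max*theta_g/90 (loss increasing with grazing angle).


1.42 dB


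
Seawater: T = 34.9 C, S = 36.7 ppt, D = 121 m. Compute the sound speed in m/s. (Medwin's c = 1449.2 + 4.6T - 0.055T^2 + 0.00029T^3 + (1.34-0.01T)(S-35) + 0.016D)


c = 1449.2 + 4.6*34.9 - 0.055*34.9^2 + 0.00029*34.9^3 + (1.34 - 0.01*34.9)*(36.7 - 35) + 0.016*121 = 1558.7

1558.7 m/s


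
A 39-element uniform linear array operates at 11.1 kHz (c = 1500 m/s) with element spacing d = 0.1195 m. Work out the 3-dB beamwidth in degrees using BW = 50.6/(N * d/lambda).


Step 1: lambda = 1500/11100 = 0.13514 m
Step 2: d/lambda = 0.1195/0.13514 = 0.8843
Step 3: BW = 50.6/(N * d/lambda) = 50.6/(39 * 0.8843) = 1.47

1.47 deg


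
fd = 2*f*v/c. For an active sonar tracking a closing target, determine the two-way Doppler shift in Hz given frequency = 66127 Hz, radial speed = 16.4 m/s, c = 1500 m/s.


fd = 2*f*v/c = 2 * 66127 * 16.4 / 1500 = 1445.98

1445.98 Hz


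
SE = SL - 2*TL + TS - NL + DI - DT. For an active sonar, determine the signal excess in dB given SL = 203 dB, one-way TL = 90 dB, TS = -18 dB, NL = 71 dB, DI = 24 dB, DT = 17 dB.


SE = SL - 2*TL + TS - NL + DI - DT = 203 - 2*90 + (-18) - 71 + 24 - 17 = -59

-59 dB


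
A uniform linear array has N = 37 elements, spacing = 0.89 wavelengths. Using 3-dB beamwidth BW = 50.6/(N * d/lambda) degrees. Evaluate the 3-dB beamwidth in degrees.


1.54 deg


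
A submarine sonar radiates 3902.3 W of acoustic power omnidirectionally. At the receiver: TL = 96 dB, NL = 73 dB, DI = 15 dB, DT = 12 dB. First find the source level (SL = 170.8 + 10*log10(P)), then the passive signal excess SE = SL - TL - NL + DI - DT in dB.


Step 1: SL = 170.8 + 10*log10(3902.3) = 206.71 dB
Step 2: SE = SL - TL - NL + DI - DT = 206.71 - 96 - 73 + 15 - 12 = 40.71

40.71 dB


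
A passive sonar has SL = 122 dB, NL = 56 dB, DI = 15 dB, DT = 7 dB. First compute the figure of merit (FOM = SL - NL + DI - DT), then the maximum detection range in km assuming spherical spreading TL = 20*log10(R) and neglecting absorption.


Step 1: FOM = SL - NL + DI - DT = 122 - 56 + 15 - 7 = 74 dB
Step 2: at max range FOM = TL = 20*log10(R), so R = 10^(74/20) = 5011.87 m = 5.01 km

5.01 km


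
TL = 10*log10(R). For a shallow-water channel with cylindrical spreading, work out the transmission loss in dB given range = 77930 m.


48.92 dB


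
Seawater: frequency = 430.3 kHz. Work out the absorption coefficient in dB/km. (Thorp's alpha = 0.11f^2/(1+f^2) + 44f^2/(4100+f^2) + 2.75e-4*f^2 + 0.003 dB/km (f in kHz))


f^2 = 185158.09
alpha = 0.11*185158.09/(1+185158.09) + 44*185158.09/(4100+185158.09) + 2.75e-4*185158.09 + 0.003 = 94.078

94.078 dB/km


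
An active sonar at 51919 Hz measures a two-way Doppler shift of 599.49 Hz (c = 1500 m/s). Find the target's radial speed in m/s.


From fd = 2*f*v/c, v = c*fd/(2*f) = 1500 * 599.49 / (2*51919) = 8.66

8.66 m/s


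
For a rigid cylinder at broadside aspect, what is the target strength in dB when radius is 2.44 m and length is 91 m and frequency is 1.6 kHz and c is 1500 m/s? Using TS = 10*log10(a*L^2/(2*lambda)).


lambda = 1500/1600 = 0.9375 m
TS = 10*log10(2.44*91^2/(2*0.9375)) = 40.32

40.32 dB


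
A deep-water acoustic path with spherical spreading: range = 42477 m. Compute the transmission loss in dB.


92.56 dB


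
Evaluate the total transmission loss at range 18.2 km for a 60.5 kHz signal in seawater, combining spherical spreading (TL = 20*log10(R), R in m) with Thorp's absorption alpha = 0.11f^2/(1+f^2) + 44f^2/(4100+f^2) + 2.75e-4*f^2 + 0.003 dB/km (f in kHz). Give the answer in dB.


483.29 dB


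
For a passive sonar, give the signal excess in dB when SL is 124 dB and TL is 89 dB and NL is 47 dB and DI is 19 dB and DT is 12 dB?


SE = SL - TL - NL + DI - DT = 124 - 89 - 47 + 19 - 12 = -5

-5 dB


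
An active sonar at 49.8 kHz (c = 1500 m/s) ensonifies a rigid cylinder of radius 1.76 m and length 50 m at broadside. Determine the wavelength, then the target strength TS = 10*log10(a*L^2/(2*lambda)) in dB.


Step 1: lambda = c/f = 1500/49800 = 0.03012 m
Step 2: TS = 10*log10(a*L^2/(2*lambda)) = 10*log10(1.76*50^2/(2*0.03012)) = 48.64

48.64 dB


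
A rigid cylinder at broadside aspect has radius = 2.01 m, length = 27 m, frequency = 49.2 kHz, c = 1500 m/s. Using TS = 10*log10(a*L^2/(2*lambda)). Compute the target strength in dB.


lambda = 1500/49200 = 0.03049 m
TS = 10*log10(2.01*27^2/(2*0.03049)) = 43.81

43.81 dB


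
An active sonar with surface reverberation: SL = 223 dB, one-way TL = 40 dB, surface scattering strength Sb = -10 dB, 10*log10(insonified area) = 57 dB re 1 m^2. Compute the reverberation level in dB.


190 dB


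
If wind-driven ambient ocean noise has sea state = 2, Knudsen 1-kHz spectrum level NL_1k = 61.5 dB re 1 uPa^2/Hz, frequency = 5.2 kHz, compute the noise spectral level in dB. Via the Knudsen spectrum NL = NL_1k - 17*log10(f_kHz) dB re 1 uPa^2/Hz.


NL = NL_1k - 17*log10(f_kHz) = 61.5 - 17*log10(5.2) = 61.5 - (12.17) = 49.33

49.33 dB


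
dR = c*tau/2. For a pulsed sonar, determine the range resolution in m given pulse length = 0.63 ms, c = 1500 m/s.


dR = c*tau/2 = 1500 * 0.63e-3 / 2 = 0.4725

0.4725 m


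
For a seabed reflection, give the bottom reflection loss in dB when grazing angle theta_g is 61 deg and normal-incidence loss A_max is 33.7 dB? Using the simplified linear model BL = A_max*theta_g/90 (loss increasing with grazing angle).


BL = A_max * theta_g / 90 = 33.7 * 61 / 90 = 22.84

22.84 dB


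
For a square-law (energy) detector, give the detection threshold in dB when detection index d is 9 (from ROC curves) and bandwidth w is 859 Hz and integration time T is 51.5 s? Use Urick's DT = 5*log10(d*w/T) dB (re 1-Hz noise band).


10.88 dB


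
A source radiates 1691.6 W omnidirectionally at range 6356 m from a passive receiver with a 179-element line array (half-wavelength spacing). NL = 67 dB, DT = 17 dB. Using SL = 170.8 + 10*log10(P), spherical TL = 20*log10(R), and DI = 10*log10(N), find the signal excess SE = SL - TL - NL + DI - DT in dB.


65.55 dB
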